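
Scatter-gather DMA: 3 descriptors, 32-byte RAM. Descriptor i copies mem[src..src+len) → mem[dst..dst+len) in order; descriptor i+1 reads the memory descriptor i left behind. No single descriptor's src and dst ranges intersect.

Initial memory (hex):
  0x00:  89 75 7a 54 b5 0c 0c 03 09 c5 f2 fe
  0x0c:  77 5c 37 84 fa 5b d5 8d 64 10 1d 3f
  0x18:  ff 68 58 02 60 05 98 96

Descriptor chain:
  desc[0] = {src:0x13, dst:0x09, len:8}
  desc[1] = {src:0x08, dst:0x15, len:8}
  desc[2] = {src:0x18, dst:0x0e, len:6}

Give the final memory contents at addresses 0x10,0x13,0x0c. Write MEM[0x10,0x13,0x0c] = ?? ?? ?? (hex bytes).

MEM[0x10,0x13,0x0c] = 3f 05 1d

D0: mem[0x09..0x10] <- [8d 64 10 1d 3f ff 68 58]
D1: mem[0x15..0x1c] <- [09 8d 64 10 1d 3f ff 68]
D2: mem[0x0e..0x13] <- [10 1d 3f ff 68 05]
query mem[0x10]=0x3f, mem[0x13]=0x05, mem[0x0c]=0x1d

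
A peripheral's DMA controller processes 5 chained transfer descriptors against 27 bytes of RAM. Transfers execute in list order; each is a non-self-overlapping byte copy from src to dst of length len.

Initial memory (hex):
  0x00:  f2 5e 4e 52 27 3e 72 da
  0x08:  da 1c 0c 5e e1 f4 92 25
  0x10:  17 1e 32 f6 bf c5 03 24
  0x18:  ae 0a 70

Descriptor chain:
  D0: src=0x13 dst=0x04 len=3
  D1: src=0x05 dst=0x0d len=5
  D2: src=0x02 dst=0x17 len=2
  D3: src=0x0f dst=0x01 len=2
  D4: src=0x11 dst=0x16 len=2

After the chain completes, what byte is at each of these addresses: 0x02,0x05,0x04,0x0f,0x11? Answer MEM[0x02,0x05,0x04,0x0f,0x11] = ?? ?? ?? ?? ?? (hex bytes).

MEM[0x02,0x05,0x04,0x0f,0x11] = da bf f6 da 1c

#0 dst[0x04+3] := {0xf6,0xbf,0xc5}
#1 dst[0x0d+5] := {0xbf,0xc5,0xda,0xda,0x1c}
#2 dst[0x17+2] := {0x4e,0x52}
#3 dst[0x01+2] := {0xda,0xda}
#4 dst[0x16+2] := {0x1c,0x32}
query mem[0x02]=0xda, mem[0x05]=0xbf, mem[0x04]=0xf6, mem[0x0f]=0xda, mem[0x11]=0x1c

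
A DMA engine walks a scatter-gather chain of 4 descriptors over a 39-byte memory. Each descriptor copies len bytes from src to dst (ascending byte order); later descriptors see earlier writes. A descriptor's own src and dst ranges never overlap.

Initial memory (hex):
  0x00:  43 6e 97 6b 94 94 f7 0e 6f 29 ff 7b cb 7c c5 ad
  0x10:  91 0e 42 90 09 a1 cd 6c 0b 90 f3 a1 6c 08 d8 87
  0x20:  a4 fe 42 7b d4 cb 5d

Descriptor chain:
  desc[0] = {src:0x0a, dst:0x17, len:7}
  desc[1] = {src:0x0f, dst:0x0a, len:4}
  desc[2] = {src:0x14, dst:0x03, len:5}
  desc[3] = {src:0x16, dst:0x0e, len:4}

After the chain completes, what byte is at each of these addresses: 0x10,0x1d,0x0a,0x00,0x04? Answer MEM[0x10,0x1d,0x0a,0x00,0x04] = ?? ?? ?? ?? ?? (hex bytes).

MEM[0x10,0x1d,0x0a,0x00,0x04] = 7b 91 ad 43 a1

[0] 0x0a->0x17 len=7 : ff 7b cb 7c c5 ad 91
[1] 0x0f->0x0a len=4 : ad 91 0e 42
[2] 0x14->0x03 len=5 : 09 a1 cd ff 7b
[3] 0x16->0x0e len=4 : cd ff 7b cb
query mem[0x10]=0x7b, mem[0x1d]=0x91, mem[0x0a]=0xad, mem[0x00]=0x43, mem[0x04]=0xa1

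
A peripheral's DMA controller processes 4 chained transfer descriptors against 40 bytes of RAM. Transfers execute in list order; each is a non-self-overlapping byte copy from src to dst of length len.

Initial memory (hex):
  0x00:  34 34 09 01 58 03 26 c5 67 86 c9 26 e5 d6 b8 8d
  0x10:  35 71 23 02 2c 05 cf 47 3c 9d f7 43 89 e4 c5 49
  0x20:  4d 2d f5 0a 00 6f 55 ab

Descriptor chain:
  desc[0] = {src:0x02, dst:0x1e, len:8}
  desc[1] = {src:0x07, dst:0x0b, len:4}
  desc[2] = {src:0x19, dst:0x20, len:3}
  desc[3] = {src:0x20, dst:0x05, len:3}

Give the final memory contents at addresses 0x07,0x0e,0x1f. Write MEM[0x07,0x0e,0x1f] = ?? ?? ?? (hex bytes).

[0] 0x02->0x1e len=8 : 09 01 58 03 26 c5 67 86
[1] 0x07->0x0b len=4 : c5 67 86 c9
[2] 0x19->0x20 len=3 : 9d f7 43
[3] 0x20->0x05 len=3 : 9d f7 43
query mem[0x07]=0x43, mem[0x0e]=0xc9, mem[0x1f]=0x01

MEM[0x07,0x0e,0x1f] = 43 c9 01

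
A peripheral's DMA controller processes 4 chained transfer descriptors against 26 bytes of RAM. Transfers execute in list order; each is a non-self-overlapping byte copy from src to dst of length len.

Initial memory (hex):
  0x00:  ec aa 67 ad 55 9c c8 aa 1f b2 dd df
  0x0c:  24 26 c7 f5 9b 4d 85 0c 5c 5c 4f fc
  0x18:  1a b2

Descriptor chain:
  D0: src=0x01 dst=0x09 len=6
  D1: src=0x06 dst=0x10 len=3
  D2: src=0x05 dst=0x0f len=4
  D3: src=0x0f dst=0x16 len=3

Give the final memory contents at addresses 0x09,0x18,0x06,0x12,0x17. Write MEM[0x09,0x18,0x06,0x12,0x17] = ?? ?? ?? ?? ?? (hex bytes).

[0] 0x01->0x09 len=6 : aa 67 ad 55 9c c8
[1] 0x06->0x10 len=3 : c8 aa 1f
[2] 0x05->0x0f len=4 : 9c c8 aa 1f
[3] 0x0f->0x16 len=3 : 9c c8 aa
query mem[0x09]=0xaa, mem[0x18]=0xaa, mem[0x06]=0xc8, mem[0x12]=0x1f, mem[0x17]=0xc8

MEM[0x09,0x18,0x06,0x12,0x17] = aa aa c8 1f c8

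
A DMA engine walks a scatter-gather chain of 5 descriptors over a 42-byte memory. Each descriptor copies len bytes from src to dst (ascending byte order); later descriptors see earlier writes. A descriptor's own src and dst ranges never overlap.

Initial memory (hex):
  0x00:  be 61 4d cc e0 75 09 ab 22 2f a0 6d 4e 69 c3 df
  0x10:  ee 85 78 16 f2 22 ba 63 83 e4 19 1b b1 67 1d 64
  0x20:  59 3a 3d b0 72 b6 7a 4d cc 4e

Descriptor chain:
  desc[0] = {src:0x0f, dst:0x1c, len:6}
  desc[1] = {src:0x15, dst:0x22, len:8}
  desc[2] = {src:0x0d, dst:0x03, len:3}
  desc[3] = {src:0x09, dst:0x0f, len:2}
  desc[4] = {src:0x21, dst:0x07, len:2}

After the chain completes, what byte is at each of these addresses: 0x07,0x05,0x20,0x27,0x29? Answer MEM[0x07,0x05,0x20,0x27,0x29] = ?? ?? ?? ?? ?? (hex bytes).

D0: mem[0x1c..0x21] <- [df ee 85 78 16 f2]
D1: mem[0x22..0x29] <- [22 ba 63 83 e4 19 1b df]
D2: mem[0x03..0x05] <- [69 c3 df]
D3: mem[0x0f..0x10] <- [2f a0]
D4: mem[0x07..0x08] <- [f2 22]
query mem[0x07]=0xf2, mem[0x05]=0xdf, mem[0x20]=0x16, mem[0x27]=0x19, mem[0x29]=0xdf

MEM[0x07,0x05,0x20,0x27,0x29] = f2 df 16 19 df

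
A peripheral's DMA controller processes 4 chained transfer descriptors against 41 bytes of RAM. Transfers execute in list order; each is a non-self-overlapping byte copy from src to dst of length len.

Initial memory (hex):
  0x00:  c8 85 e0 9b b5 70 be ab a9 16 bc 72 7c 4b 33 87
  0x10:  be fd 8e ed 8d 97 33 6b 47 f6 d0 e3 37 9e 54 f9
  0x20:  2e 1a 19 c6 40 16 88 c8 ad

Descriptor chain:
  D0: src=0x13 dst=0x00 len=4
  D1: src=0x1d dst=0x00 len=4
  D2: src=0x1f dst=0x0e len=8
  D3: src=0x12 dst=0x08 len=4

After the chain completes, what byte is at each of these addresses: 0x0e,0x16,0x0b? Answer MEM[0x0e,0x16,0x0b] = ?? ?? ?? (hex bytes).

MEM[0x0e,0x16,0x0b] = f9 33 88

[0] 0x13->0x00 len=4 : ed 8d 97 33
[1] 0x1d->0x00 len=4 : 9e 54 f9 2e
[2] 0x1f->0x0e len=8 : f9 2e 1a 19 c6 40 16 88
[3] 0x12->0x08 len=4 : c6 40 16 88
query mem[0x0e]=0xf9, mem[0x16]=0x33, mem[0x0b]=0x88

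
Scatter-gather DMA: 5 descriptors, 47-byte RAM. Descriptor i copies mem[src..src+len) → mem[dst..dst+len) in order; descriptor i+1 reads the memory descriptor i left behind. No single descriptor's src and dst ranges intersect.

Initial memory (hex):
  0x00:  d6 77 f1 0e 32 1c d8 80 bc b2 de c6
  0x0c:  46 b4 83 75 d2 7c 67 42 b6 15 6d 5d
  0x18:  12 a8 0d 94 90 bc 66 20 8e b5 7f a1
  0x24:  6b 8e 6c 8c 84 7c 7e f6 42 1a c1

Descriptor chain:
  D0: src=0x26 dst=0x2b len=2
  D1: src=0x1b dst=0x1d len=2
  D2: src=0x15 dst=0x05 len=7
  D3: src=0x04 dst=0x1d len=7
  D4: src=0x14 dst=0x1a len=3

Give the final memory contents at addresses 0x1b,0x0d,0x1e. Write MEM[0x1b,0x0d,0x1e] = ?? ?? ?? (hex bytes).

MEM[0x1b,0x0d,0x1e] = 15 b4 15

  after D0: wrote 2B at 0x2b = 6c8c
  after D1: wrote 2B at 0x1d = 9490
  after D2: wrote 7B at 0x05 = 156d5d12a80d94
  after D3: wrote 7B at 0x1d = 32156d5d12a80d
  after D4: wrote 3B at 0x1a = b6156d
query mem[0x1b]=0x15, mem[0x0d]=0xb4, mem[0x1e]=0x15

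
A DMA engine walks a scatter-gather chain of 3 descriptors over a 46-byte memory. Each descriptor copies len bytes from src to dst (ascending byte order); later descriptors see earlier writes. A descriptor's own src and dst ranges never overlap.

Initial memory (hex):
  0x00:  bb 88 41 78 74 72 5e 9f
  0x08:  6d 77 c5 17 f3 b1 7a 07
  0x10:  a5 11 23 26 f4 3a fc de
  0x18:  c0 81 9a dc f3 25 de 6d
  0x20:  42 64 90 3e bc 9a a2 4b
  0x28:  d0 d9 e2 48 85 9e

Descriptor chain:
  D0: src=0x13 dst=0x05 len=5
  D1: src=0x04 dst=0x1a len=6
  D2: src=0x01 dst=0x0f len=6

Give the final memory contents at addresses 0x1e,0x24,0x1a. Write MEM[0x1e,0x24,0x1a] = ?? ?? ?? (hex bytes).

MEM[0x1e,0x24,0x1a] = fc bc 74

[0] 0x13->0x05 len=5 : 26 f4 3a fc de
[1] 0x04->0x1a len=6 : 74 26 f4 3a fc de
[2] 0x01->0x0f len=6 : 88 41 78 74 26 f4
query mem[0x1e]=0xfc, mem[0x24]=0xbc, mem[0x1a]=0x74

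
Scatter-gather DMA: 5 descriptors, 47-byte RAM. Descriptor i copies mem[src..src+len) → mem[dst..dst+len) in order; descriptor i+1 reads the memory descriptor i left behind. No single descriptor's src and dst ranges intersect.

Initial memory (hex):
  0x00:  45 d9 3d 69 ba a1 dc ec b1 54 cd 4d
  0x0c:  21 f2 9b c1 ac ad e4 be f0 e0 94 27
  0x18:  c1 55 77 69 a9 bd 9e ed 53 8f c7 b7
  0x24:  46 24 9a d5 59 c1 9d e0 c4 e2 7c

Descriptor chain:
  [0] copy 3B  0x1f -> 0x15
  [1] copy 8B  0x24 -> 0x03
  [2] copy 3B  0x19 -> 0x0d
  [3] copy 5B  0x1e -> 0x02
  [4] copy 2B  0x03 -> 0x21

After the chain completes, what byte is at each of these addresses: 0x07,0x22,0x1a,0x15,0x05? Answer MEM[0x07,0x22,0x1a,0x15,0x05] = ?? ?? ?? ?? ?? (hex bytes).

MEM[0x07,0x22,0x1a,0x15,0x05] = 59 53 77 ed 8f

D0: mem[0x15..0x17] <- [ed 53 8f]
D1: mem[0x03..0x0a] <- [46 24 9a d5 59 c1 9d e0]
D2: mem[0x0d..0x0f] <- [55 77 69]
D3: mem[0x02..0x06] <- [9e ed 53 8f c7]
D4: mem[0x21..0x22] <- [ed 53]
query mem[0x07]=0x59, mem[0x22]=0x53, mem[0x1a]=0x77, mem[0x15]=0xed, mem[0x05]=0x8f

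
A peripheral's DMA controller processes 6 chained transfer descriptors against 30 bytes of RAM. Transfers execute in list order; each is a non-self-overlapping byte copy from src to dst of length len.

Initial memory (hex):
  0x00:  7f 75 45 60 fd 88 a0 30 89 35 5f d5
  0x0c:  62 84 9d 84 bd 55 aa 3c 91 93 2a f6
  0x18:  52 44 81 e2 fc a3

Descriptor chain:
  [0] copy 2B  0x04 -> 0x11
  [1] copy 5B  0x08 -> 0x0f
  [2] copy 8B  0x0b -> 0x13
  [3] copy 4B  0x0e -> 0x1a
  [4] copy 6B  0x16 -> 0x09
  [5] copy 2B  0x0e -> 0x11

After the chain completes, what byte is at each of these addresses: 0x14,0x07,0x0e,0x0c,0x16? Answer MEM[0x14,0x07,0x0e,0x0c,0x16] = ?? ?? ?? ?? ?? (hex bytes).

MEM[0x14,0x07,0x0e,0x0c,0x16] = 62 30 89 5f 9d

D0: mem[0x11..0x12] <- [fd 88]
D1: mem[0x0f..0x13] <- [89 35 5f d5 62]
D2: mem[0x13..0x1a] <- [d5 62 84 9d 89 35 5f d5]
D3: mem[0x1a..0x1d] <- [9d 89 35 5f]
D4: mem[0x09..0x0e] <- [9d 89 35 5f 9d 89]
D5: mem[0x11..0x12] <- [89 89]
query mem[0x14]=0x62, mem[0x07]=0x30, mem[0x0e]=0x89, mem[0x0c]=0x5f, mem[0x16]=0x9d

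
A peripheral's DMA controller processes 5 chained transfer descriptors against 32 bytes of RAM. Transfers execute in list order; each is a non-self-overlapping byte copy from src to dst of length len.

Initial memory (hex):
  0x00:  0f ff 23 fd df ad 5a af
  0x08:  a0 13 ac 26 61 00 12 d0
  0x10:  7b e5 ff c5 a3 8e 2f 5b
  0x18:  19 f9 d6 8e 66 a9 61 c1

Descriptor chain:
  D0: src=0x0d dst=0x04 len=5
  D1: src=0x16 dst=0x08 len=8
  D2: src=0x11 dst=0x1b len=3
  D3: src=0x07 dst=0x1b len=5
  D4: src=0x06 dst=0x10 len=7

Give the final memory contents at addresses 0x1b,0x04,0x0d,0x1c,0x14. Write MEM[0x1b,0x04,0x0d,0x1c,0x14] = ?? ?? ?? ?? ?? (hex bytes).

  after D0: wrote 5B at 0x04 = 0012d07be5
  after D1: wrote 8B at 0x08 = 2f5b19f9d68e66a9
  after D2: wrote 3B at 0x1b = e5ffc5
  after D3: wrote 5B at 0x1b = 7b2f5b19f9
  after D4: wrote 7B at 0x10 = d07b2f5b19f9d6
query mem[0x1b]=0x7b, mem[0x04]=0x00, mem[0x0d]=0x8e, mem[0x1c]=0x2f, mem[0x14]=0x19

MEM[0x1b,0x04,0x0d,0x1c,0x14] = 7b 00 8e 2f 19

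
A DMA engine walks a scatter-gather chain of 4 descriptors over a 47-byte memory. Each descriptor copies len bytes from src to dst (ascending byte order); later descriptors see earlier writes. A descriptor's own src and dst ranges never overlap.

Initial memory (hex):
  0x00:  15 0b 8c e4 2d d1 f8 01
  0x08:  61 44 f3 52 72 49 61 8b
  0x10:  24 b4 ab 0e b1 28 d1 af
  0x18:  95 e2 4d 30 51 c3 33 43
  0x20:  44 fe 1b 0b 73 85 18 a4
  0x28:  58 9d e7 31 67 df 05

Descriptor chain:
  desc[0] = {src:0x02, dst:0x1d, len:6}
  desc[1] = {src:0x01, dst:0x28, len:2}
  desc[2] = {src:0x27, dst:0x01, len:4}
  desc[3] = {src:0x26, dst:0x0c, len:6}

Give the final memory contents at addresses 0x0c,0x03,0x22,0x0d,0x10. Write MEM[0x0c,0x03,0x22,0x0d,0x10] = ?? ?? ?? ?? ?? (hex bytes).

[0] 0x02->0x1d len=6 : 8c e4 2d d1 f8 01
[1] 0x01->0x28 len=2 : 0b 8c
[2] 0x27->0x01 len=4 : a4 0b 8c e7
[3] 0x26->0x0c len=6 : 18 a4 0b 8c e7 31
query mem[0x0c]=0x18, mem[0x03]=0x8c, mem[0x22]=0x01, mem[0x0d]=0xa4, mem[0x10]=0xe7

MEM[0x0c,0x03,0x22,0x0d,0x10] = 18 8c 01 a4 e7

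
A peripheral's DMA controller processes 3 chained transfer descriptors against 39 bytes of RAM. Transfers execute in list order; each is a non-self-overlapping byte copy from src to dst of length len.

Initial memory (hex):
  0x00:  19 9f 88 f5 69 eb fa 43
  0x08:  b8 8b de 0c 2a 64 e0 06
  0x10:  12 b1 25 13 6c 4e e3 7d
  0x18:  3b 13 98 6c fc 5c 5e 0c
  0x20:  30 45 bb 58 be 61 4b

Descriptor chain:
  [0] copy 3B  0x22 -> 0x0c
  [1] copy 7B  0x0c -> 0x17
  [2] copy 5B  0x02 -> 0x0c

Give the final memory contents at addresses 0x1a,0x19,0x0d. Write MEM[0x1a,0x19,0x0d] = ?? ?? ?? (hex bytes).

  after D0: wrote 3B at 0x0c = bb58be
  after D1: wrote 7B at 0x17 = bb58be0612b125
  after D2: wrote 5B at 0x0c = 88f569ebfa
query mem[0x1a]=0x06, mem[0x19]=0xbe, mem[0x0d]=0xf5

MEM[0x1a,0x19,0x0d] = 06 be f5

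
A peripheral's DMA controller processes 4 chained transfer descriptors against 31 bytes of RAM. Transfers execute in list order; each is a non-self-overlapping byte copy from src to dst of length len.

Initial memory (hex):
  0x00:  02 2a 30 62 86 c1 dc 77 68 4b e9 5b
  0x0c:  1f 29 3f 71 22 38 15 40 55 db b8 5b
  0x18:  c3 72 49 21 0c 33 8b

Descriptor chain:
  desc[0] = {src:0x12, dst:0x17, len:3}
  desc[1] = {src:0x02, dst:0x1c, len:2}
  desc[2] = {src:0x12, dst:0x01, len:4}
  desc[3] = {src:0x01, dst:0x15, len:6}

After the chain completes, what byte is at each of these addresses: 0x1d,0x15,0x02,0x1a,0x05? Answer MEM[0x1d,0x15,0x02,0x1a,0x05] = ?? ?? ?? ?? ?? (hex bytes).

MEM[0x1d,0x15,0x02,0x1a,0x05] = 62 15 40 dc c1

D0: mem[0x17..0x19] <- [15 40 55]
D1: mem[0x1c..0x1d] <- [30 62]
D2: mem[0x01..0x04] <- [15 40 55 db]
D3: mem[0x15..0x1a] <- [15 40 55 db c1 dc]
query mem[0x1d]=0x62, mem[0x15]=0x15, mem[0x02]=0x40, mem[0x1a]=0xdc, mem[0x05]=0xc1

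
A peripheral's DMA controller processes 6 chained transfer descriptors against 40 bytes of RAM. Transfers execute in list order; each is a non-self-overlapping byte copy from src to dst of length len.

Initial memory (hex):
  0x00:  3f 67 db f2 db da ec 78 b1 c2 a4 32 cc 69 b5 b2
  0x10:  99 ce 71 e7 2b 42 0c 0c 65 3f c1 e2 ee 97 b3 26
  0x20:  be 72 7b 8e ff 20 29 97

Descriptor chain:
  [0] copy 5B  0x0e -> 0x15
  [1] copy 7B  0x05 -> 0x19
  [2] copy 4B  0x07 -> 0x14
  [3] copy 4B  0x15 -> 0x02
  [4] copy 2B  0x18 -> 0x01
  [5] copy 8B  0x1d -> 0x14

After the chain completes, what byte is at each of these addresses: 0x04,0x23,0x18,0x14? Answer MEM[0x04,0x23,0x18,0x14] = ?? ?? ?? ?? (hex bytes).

[0] 0x0e->0x15 len=5 : b5 b2 99 ce 71
[1] 0x05->0x19 len=7 : da ec 78 b1 c2 a4 32
[2] 0x07->0x14 len=4 : 78 b1 c2 a4
[3] 0x15->0x02 len=4 : b1 c2 a4 ce
[4] 0x18->0x01 len=2 : ce da
[5] 0x1d->0x14 len=8 : c2 a4 32 be 72 7b 8e ff
query mem[0x04]=0xa4, mem[0x23]=0x8e, mem[0x18]=0x72, mem[0x14]=0xc2

MEM[0x04,0x23,0x18,0x14] = a4 8e 72 c2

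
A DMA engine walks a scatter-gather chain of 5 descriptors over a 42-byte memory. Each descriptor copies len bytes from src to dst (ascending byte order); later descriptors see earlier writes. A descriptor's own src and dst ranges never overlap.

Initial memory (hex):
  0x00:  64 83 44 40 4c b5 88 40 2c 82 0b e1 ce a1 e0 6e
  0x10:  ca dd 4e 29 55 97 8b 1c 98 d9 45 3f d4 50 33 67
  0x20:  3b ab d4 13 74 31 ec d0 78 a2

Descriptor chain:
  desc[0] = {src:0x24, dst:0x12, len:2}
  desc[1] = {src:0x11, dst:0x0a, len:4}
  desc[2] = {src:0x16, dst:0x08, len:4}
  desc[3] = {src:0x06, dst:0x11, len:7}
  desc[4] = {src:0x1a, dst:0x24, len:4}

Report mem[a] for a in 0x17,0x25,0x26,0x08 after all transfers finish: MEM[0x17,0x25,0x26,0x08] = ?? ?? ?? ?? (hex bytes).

[0] 0x24->0x12 len=2 : 74 31
[1] 0x11->0x0a len=4 : dd 74 31 55
[2] 0x16->0x08 len=4 : 8b 1c 98 d9
[3] 0x06->0x11 len=7 : 88 40 8b 1c 98 d9 31
[4] 0x1a->0x24 len=4 : 45 3f d4 50
query mem[0x17]=0x31, mem[0x25]=0x3f, mem[0x26]=0xd4, mem[0x08]=0x8b

MEM[0x17,0x25,0x26,0x08] = 31 3f d4 8b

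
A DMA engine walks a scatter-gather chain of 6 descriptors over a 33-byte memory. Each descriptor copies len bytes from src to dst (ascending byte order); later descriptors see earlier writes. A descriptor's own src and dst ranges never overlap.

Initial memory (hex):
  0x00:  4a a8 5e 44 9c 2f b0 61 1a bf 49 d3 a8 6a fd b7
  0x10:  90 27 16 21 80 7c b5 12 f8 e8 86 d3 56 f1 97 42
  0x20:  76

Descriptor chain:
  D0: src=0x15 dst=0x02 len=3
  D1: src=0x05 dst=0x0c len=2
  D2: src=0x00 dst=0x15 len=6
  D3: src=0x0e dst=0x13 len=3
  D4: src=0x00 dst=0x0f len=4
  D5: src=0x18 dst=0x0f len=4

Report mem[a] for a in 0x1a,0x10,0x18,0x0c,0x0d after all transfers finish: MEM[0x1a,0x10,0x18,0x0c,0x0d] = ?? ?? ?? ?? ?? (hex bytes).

MEM[0x1a,0x10,0x18,0x0c,0x0d] = 2f 12 b5 2f b0

#0 dst[0x02+3] := {0x7c,0xb5,0x12}
#1 dst[0x0c+2] := {0x2f,0xb0}
#2 dst[0x15+6] := {0x4a,0xa8,0x7c,0xb5,0x12,0x2f}
#3 dst[0x13+3] := {0xfd,0xb7,0x90}
#4 dst[0x0f+4] := {0x4a,0xa8,0x7c,0xb5}
#5 dst[0x0f+4] := {0xb5,0x12,0x2f,0xd3}
query mem[0x1a]=0x2f, mem[0x10]=0x12, mem[0x18]=0xb5, mem[0x0c]=0x2f, mem[0x0d]=0xb0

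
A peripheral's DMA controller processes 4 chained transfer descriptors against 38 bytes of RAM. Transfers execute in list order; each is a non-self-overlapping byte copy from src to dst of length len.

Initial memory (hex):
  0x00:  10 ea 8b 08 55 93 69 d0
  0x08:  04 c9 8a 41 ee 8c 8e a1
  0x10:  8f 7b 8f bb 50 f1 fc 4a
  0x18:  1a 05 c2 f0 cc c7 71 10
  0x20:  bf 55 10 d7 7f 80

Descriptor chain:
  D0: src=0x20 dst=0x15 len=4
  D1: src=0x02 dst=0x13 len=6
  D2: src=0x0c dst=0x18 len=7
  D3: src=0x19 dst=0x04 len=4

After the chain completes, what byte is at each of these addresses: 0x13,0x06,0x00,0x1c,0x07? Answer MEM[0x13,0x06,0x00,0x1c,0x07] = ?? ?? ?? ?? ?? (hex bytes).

MEM[0x13,0x06,0x00,0x1c,0x07] = 8b a1 10 8f 8f

  after D0: wrote 4B at 0x15 = bf5510d7
  after D1: wrote 6B at 0x13 = 8b08559369d0
  after D2: wrote 7B at 0x18 = ee8c8ea18f7b8f
  after D3: wrote 4B at 0x04 = 8c8ea18f
query mem[0x13]=0x8b, mem[0x06]=0xa1, mem[0x00]=0x10, mem[0x1c]=0x8f, mem[0x07]=0x8f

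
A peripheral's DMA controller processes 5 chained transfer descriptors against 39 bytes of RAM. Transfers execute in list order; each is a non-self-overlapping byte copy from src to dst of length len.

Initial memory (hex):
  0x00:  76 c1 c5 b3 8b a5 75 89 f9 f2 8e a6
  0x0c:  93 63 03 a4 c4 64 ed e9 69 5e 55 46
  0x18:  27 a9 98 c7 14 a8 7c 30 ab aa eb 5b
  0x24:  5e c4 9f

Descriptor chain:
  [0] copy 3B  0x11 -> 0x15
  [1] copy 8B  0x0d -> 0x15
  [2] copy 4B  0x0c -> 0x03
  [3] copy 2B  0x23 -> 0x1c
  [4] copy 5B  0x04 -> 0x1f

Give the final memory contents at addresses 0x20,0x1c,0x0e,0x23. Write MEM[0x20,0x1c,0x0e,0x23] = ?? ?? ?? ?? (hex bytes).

D0: mem[0x15..0x17] <- [64 ed e9]
D1: mem[0x15..0x1c] <- [63 03 a4 c4 64 ed e9 69]
D2: mem[0x03..0x06] <- [93 63 03 a4]
D3: mem[0x1c..0x1d] <- [5b 5e]
D4: mem[0x1f..0x23] <- [63 03 a4 89 f9]
query mem[0x20]=0x03, mem[0x1c]=0x5b, mem[0x0e]=0x03, mem[0x23]=0xf9

MEM[0x20,0x1c,0x0e,0x23] = 03 5b 03 f9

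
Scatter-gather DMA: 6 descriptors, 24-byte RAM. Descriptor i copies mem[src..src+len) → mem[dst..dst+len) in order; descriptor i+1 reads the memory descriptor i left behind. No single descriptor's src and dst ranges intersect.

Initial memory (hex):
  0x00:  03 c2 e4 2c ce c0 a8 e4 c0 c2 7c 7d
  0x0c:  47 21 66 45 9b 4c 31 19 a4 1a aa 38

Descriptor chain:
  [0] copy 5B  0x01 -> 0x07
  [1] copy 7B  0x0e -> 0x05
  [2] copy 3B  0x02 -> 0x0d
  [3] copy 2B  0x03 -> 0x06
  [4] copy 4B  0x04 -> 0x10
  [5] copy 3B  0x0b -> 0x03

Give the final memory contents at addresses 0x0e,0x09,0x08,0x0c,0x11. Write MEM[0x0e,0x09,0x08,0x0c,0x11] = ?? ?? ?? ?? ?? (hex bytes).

  after D0: wrote 5B at 0x07 = c2e42ccec0
  after D1: wrote 7B at 0x05 = 66459b4c3119a4
  after D2: wrote 3B at 0x0d = e42cce
  after D3: wrote 2B at 0x06 = 2cce
  after D4: wrote 4B at 0x10 = ce662cce
  after D5: wrote 3B at 0x03 = a447e4
query mem[0x0e]=0x2c, mem[0x09]=0x31, mem[0x08]=0x4c, mem[0x0c]=0x47, mem[0x11]=0x66

MEM[0x0e,0x09,0x08,0x0c,0x11] = 2c 31 4c 47 66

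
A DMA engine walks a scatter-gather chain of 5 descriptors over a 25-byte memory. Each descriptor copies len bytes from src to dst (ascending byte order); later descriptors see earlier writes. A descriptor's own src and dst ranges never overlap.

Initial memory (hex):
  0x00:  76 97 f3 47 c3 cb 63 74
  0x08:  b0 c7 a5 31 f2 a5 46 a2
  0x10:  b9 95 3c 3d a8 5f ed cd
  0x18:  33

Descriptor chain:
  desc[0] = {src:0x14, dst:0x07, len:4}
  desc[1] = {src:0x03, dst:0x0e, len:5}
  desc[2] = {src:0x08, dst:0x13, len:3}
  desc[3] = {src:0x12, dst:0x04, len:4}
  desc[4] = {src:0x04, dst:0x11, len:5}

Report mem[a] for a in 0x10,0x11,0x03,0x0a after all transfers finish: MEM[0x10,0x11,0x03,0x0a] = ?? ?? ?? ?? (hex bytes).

[0] 0x14->0x07 len=4 : a8 5f ed cd
[1] 0x03->0x0e len=5 : 47 c3 cb 63 a8
[2] 0x08->0x13 len=3 : 5f ed cd
[3] 0x12->0x04 len=4 : a8 5f ed cd
[4] 0x04->0x11 len=5 : a8 5f ed cd 5f
query mem[0x10]=0xcb, mem[0x11]=0xa8, mem[0x03]=0x47, mem[0x0a]=0xcd

MEM[0x10,0x11,0x03,0x0a] = cb a8 47 cd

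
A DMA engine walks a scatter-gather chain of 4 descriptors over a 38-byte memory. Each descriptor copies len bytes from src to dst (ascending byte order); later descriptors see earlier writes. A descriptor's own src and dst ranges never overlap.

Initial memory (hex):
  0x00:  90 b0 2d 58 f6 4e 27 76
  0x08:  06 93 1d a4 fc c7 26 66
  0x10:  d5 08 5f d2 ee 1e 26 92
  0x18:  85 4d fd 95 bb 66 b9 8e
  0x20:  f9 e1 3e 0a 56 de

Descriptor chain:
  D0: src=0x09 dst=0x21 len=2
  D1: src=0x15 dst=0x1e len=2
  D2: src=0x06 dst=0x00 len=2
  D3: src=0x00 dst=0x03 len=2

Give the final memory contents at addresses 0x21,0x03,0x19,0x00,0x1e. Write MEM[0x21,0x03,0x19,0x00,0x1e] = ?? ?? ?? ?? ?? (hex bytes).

MEM[0x21,0x03,0x19,0x00,0x1e] = 93 27 4d 27 1e

D0: mem[0x21..0x22] <- [93 1d]
D1: mem[0x1e..0x1f] <- [1e 26]
D2: mem[0x00..0x01] <- [27 76]
D3: mem[0x03..0x04] <- [27 76]
query mem[0x21]=0x93, mem[0x03]=0x27, mem[0x19]=0x4d, mem[0x00]=0x27, mem[0x1e]=0x1e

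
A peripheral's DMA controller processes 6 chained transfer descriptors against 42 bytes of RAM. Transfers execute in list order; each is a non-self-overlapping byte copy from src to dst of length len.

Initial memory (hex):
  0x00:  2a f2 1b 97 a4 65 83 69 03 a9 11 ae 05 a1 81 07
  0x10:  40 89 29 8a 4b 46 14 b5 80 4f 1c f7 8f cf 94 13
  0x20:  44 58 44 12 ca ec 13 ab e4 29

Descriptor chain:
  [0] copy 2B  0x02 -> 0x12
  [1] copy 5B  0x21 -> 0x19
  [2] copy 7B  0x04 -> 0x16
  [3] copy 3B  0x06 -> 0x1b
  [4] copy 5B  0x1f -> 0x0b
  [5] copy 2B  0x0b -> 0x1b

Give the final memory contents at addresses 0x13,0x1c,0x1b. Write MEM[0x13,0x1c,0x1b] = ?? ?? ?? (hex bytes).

[0] 0x02->0x12 len=2 : 1b 97
[1] 0x21->0x19 len=5 : 58 44 12 ca ec
[2] 0x04->0x16 len=7 : a4 65 83 69 03 a9 11
[3] 0x06->0x1b len=3 : 83 69 03
[4] 0x1f->0x0b len=5 : 13 44 58 44 12
[5] 0x0b->0x1b len=2 : 13 44
query mem[0x13]=0x97, mem[0x1c]=0x44, mem[0x1b]=0x13

MEM[0x13,0x1c,0x1b] = 97 44 13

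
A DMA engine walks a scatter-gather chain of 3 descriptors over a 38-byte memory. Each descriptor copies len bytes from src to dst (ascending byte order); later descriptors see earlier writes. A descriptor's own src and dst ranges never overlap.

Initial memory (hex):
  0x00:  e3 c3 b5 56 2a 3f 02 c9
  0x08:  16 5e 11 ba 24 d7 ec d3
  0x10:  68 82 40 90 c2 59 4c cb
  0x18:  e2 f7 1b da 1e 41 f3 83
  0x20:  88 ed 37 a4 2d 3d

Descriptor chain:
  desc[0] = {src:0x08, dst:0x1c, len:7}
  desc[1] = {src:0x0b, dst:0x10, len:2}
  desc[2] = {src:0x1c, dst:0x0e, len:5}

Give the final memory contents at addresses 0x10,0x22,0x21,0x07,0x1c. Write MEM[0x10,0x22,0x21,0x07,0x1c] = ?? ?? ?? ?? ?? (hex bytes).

  after D0: wrote 7B at 0x1c = 165e11ba24d7ec
  after D1: wrote 2B at 0x10 = ba24
  after D2: wrote 5B at 0x0e = 165e11ba24
query mem[0x10]=0x11, mem[0x22]=0xec, mem[0x21]=0xd7, mem[0x07]=0xc9, mem[0x1c]=0x16

MEM[0x10,0x22,0x21,0x07,0x1c] = 11 ec d7 c9 16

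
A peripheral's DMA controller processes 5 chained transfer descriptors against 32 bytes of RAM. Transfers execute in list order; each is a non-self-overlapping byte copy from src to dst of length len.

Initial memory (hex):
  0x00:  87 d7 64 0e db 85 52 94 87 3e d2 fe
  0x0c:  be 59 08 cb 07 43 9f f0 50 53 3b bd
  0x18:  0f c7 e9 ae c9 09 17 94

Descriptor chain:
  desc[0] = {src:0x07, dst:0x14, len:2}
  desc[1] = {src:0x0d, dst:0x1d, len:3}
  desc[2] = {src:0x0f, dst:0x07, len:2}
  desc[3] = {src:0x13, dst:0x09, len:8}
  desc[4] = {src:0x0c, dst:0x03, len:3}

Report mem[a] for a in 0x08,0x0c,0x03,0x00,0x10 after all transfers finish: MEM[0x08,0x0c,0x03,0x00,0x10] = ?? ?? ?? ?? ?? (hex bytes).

MEM[0x08,0x0c,0x03,0x00,0x10] = 07 3b 3b 87 e9

#0 dst[0x14+2] := {0x94,0x87}
#1 dst[0x1d+3] := {0x59,0x08,0xcb}
#2 dst[0x07+2] := {0xcb,0x07}
#3 dst[0x09+8] := {0xf0,0x94,0x87,0x3b,0xbd,0x0f,0xc7,0xe9}
#4 dst[0x03+3] := {0x3b,0xbd,0x0f}
query mem[0x08]=0x07, mem[0x0c]=0x3b, mem[0x03]=0x3b, mem[0x00]=0x87, mem[0x10]=0xe9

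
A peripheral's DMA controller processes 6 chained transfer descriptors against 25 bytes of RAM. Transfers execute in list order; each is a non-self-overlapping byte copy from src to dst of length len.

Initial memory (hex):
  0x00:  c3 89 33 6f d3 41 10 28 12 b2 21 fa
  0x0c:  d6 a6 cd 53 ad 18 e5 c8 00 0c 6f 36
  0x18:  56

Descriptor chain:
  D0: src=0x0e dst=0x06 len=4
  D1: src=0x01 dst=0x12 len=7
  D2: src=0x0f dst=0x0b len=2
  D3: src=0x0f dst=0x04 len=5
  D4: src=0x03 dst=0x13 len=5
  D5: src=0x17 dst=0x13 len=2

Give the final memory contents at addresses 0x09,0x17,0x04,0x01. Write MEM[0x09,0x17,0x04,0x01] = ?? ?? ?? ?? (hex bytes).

D0: mem[0x06..0x09] <- [cd 53 ad 18]
D1: mem[0x12..0x18] <- [89 33 6f d3 41 cd 53]
D2: mem[0x0b..0x0c] <- [53 ad]
D3: mem[0x04..0x08] <- [53 ad 18 89 33]
D4: mem[0x13..0x17] <- [6f 53 ad 18 89]
D5: mem[0x13..0x14] <- [89 53]
query mem[0x09]=0x18, mem[0x17]=0x89, mem[0x04]=0x53, mem[0x01]=0x89

MEM[0x09,0x17,0x04,0x01] = 18 89 53 89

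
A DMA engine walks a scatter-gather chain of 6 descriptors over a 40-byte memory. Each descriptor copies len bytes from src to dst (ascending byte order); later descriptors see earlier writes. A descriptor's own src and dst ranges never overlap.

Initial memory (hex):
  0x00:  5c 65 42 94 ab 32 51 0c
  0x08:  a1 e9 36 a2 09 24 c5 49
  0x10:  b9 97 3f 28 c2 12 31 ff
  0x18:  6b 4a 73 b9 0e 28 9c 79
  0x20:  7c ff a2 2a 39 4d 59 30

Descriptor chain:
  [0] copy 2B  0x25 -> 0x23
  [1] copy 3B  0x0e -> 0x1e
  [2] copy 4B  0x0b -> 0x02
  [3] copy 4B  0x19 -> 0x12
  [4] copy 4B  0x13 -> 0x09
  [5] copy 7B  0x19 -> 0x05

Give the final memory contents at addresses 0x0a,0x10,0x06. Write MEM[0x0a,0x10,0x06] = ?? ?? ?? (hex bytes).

D0: mem[0x23..0x24] <- [4d 59]
D1: mem[0x1e..0x20] <- [c5 49 b9]
D2: mem[0x02..0x05] <- [a2 09 24 c5]
D3: mem[0x12..0x15] <- [4a 73 b9 0e]
D4: mem[0x09..0x0c] <- [73 b9 0e 31]
D5: mem[0x05..0x0b] <- [4a 73 b9 0e 28 c5 49]
query mem[0x0a]=0xc5, mem[0x10]=0xb9, mem[0x06]=0x73

MEM[0x0a,0x10,0x06] = c5 b9 73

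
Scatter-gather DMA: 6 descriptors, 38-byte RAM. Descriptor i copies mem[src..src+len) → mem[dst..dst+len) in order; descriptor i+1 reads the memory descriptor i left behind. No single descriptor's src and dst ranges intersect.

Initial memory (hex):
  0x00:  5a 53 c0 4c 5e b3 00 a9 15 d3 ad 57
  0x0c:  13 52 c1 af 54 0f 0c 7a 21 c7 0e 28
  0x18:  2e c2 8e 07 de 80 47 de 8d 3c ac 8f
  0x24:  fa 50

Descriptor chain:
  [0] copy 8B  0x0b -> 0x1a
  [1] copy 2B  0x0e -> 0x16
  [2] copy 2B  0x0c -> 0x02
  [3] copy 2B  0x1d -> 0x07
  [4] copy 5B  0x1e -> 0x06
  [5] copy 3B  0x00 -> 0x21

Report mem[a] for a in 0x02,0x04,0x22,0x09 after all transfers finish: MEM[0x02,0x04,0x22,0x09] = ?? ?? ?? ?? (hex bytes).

MEM[0x02,0x04,0x22,0x09] = 13 5e 53 0c

D0: mem[0x1a..0x21] <- [57 13 52 c1 af 54 0f 0c]
D1: mem[0x16..0x17] <- [c1 af]
D2: mem[0x02..0x03] <- [13 52]
D3: mem[0x07..0x08] <- [c1 af]
D4: mem[0x06..0x0a] <- [af 54 0f 0c ac]
D5: mem[0x21..0x23] <- [5a 53 13]
query mem[0x02]=0x13, mem[0x04]=0x5e, mem[0x22]=0x53, mem[0x09]=0x0c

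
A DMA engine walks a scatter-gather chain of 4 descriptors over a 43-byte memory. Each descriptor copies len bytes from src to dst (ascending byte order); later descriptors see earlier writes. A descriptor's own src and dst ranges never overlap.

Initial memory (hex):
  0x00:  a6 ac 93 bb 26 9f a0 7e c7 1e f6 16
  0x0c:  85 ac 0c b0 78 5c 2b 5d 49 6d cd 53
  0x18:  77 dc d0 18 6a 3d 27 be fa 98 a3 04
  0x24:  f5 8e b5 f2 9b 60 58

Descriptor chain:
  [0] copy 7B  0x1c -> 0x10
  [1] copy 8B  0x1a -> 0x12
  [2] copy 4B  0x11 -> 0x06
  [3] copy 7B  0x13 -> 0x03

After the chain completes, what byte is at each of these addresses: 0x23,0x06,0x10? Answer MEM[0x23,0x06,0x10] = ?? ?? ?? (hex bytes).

[0] 0x1c->0x10 len=7 : 6a 3d 27 be fa 98 a3
[1] 0x1a->0x12 len=8 : d0 18 6a 3d 27 be fa 98
[2] 0x11->0x06 len=4 : 3d d0 18 6a
[3] 0x13->0x03 len=7 : 18 6a 3d 27 be fa 98
query mem[0x23]=0x04, mem[0x06]=0x27, mem[0x10]=0x6a

MEM[0x23,0x06,0x10] = 04 27 6a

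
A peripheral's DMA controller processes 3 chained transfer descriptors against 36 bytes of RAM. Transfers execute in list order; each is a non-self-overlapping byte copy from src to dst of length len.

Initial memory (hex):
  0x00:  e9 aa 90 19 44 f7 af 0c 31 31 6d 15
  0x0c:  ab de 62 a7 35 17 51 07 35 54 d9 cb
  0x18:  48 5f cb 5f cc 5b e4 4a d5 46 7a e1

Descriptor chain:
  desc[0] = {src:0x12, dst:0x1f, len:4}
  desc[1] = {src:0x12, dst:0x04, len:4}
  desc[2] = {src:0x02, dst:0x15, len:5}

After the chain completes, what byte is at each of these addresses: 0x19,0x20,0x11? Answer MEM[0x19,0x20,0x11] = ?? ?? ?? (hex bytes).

  after D0: wrote 4B at 0x1f = 51073554
  after D1: wrote 4B at 0x04 = 51073554
  after D2: wrote 5B at 0x15 = 9019510735
query mem[0x19]=0x35, mem[0x20]=0x07, mem[0x11]=0x17

MEM[0x19,0x20,0x11] = 35 07 17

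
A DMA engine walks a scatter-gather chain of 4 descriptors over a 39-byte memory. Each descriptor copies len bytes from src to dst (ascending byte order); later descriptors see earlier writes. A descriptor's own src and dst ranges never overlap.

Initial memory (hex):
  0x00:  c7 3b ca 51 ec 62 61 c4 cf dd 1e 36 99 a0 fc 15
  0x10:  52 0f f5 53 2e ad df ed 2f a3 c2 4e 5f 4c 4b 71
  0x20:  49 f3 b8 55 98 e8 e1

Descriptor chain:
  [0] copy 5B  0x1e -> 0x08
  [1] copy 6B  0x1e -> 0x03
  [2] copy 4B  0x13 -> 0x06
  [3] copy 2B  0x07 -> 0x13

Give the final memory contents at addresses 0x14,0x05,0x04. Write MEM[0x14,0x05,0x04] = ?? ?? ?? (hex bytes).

MEM[0x14,0x05,0x04] = ad 49 71

D0: mem[0x08..0x0c] <- [4b 71 49 f3 b8]
D1: mem[0x03..0x08] <- [4b 71 49 f3 b8 55]
D2: mem[0x06..0x09] <- [53 2e ad df]
D3: mem[0x13..0x14] <- [2e ad]
query mem[0x14]=0xad, mem[0x05]=0x49, mem[0x04]=0x71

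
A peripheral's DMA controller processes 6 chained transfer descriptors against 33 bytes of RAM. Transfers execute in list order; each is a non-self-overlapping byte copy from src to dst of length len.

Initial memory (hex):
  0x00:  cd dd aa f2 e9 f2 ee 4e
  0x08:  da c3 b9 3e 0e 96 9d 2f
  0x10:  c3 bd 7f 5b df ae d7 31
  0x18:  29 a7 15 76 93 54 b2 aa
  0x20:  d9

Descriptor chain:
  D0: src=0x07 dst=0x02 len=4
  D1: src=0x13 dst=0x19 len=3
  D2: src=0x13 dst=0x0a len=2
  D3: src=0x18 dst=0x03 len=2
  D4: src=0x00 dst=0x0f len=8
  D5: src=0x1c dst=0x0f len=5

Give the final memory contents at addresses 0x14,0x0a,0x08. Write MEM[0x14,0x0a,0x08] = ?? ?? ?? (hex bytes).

  after D0: wrote 4B at 0x02 = 4edac3b9
  after D1: wrote 3B at 0x19 = 5bdfae
  after D2: wrote 2B at 0x0a = 5bdf
  after D3: wrote 2B at 0x03 = 295b
  after D4: wrote 8B at 0x0f = cddd4e295bb9ee4e
  after D5: wrote 5B at 0x0f = 9354b2aad9
query mem[0x14]=0xb9, mem[0x0a]=0x5b, mem[0x08]=0xda

MEM[0x14,0x0a,0x08] = b9 5b da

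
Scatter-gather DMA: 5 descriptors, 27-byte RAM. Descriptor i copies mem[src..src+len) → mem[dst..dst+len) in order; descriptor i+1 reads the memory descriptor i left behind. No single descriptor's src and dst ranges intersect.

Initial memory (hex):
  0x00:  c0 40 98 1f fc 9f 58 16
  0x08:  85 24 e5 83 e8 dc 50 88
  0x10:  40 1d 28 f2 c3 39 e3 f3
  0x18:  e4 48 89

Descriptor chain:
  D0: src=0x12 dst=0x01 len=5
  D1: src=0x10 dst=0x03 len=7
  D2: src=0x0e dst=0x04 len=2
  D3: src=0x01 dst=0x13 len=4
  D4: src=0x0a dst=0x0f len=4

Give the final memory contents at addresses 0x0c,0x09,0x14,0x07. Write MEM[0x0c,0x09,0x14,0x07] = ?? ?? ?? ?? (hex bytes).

  after D0: wrote 5B at 0x01 = 28f2c339e3
  after D1: wrote 7B at 0x03 = 401d28f2c339e3
  after D2: wrote 2B at 0x04 = 5088
  after D3: wrote 4B at 0x13 = 28f24050
  after D4: wrote 4B at 0x0f = e583e8dc
query mem[0x0c]=0xe8, mem[0x09]=0xe3, mem[0x14]=0xf2, mem[0x07]=0xc3

MEM[0x0c,0x09,0x14,0x07] = e8 e3 f2 c3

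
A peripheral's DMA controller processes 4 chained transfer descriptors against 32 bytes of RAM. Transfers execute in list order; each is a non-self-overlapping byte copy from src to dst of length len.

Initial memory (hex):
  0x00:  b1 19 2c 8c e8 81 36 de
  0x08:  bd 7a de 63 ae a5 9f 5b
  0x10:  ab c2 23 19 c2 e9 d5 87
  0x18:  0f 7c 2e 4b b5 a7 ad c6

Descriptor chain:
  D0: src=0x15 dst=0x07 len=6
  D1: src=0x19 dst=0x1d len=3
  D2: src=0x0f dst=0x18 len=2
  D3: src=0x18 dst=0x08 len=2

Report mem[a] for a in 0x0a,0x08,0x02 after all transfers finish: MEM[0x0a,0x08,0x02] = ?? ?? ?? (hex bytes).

MEM[0x0a,0x08,0x02] = 0f 5b 2c

#0 dst[0x07+6] := {0xe9,0xd5,0x87,0x0f,0x7c,0x2e}
#1 dst[0x1d+3] := {0x7c,0x2e,0x4b}
#2 dst[0x18+2] := {0x5b,0xab}
#3 dst[0x08+2] := {0x5b,0xab}
query mem[0x0a]=0x0f, mem[0x08]=0x5b, mem[0x02]=0x2c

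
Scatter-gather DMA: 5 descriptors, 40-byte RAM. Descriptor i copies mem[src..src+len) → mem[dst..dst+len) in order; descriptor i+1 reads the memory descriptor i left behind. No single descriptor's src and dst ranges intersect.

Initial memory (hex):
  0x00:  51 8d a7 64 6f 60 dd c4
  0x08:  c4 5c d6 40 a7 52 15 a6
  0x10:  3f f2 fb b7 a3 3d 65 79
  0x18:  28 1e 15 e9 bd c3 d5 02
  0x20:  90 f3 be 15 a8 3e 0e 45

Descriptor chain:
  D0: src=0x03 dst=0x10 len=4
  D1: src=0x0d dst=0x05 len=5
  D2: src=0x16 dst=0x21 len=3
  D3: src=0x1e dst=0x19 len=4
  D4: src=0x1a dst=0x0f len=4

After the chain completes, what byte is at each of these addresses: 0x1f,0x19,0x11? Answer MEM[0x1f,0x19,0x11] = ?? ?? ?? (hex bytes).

MEM[0x1f,0x19,0x11] = 02 d5 65

D0: mem[0x10..0x13] <- [64 6f 60 dd]
D1: mem[0x05..0x09] <- [52 15 a6 64 6f]
D2: mem[0x21..0x23] <- [65 79 28]
D3: mem[0x19..0x1c] <- [d5 02 90 65]
D4: mem[0x0f..0x12] <- [02 90 65 c3]
query mem[0x1f]=0x02, mem[0x19]=0xd5, mem[0x11]=0x65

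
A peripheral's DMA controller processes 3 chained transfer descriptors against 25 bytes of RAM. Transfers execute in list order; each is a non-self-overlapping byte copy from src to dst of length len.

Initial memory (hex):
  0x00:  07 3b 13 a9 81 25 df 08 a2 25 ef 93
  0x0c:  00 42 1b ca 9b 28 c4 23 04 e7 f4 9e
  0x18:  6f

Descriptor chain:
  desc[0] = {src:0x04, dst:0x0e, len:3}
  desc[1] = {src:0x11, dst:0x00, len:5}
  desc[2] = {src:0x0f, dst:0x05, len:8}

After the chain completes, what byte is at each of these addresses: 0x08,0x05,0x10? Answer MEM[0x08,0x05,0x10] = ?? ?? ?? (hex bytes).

MEM[0x08,0x05,0x10] = c4 25 df

D0: mem[0x0e..0x10] <- [81 25 df]
D1: mem[0x00..0x04] <- [28 c4 23 04 e7]
D2: mem[0x05..0x0c] <- [25 df 28 c4 23 04 e7 f4]
query mem[0x08]=0xc4, mem[0x05]=0x25, mem[0x10]=0xdf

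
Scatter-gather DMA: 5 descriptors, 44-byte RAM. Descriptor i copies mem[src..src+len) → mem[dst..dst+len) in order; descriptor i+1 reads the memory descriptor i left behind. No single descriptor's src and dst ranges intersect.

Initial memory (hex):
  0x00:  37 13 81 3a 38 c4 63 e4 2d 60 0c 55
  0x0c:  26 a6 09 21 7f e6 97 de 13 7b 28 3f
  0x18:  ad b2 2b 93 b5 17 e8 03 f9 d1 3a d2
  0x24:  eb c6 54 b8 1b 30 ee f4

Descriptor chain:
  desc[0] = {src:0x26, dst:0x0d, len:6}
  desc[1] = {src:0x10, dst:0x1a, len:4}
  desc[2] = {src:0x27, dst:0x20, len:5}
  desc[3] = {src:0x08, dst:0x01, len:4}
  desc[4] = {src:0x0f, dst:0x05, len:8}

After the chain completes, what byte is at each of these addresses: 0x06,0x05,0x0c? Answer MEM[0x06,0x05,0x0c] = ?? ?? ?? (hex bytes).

[0] 0x26->0x0d len=6 : 54 b8 1b 30 ee f4
[1] 0x10->0x1a len=4 : 30 ee f4 de
[2] 0x27->0x20 len=5 : b8 1b 30 ee f4
[3] 0x08->0x01 len=4 : 2d 60 0c 55
[4] 0x0f->0x05 len=8 : 1b 30 ee f4 de 13 7b 28
query mem[0x06]=0x30, mem[0x05]=0x1b, mem[0x0c]=0x28

MEM[0x06,0x05,0x0c] = 30 1b 28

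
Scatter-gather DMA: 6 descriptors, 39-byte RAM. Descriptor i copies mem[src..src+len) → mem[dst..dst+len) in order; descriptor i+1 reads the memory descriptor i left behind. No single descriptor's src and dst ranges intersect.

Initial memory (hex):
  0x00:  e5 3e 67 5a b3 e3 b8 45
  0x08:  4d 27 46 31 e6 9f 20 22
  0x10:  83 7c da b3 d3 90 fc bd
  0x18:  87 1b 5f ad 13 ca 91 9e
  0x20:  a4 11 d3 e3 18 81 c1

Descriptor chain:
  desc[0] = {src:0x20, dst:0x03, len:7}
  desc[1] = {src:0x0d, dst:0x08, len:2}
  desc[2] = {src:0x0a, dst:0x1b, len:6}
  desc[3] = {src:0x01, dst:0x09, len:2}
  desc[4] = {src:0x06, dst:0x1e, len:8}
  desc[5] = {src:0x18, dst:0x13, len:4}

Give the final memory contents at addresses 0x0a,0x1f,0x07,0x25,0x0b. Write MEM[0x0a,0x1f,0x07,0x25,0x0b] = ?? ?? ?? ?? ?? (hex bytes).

[0] 0x20->0x03 len=7 : a4 11 d3 e3 18 81 c1
[1] 0x0d->0x08 len=2 : 9f 20
[2] 0x0a->0x1b len=6 : 46 31 e6 9f 20 22
[3] 0x01->0x09 len=2 : 3e 67
[4] 0x06->0x1e len=8 : e3 18 9f 3e 67 31 e6 9f
[5] 0x18->0x13 len=4 : 87 1b 5f 46
query mem[0x0a]=0x67, mem[0x1f]=0x18, mem[0x07]=0x18, mem[0x25]=0x9f, mem[0x0b]=0x31

MEM[0x0a,0x1f,0x07,0x25,0x0b] = 67 18 18 9f 31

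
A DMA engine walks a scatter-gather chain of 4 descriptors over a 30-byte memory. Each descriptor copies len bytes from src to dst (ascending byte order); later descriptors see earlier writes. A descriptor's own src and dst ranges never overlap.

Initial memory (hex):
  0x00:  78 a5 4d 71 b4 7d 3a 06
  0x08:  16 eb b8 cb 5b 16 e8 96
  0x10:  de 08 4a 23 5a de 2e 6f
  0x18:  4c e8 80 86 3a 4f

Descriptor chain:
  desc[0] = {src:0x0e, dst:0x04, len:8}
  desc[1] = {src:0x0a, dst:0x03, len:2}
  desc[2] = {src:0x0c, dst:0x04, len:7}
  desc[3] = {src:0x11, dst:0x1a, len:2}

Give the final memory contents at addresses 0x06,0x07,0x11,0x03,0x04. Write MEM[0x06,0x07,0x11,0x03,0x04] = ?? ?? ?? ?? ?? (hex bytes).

MEM[0x06,0x07,0x11,0x03,0x04] = e8 96 08 5a 5b

[0] 0x0e->0x04 len=8 : e8 96 de 08 4a 23 5a de
[1] 0x0a->0x03 len=2 : 5a de
[2] 0x0c->0x04 len=7 : 5b 16 e8 96 de 08 4a
[3] 0x11->0x1a len=2 : 08 4a
query mem[0x06]=0xe8, mem[0x07]=0x96, mem[0x11]=0x08, mem[0x03]=0x5a, mem[0x04]=0x5b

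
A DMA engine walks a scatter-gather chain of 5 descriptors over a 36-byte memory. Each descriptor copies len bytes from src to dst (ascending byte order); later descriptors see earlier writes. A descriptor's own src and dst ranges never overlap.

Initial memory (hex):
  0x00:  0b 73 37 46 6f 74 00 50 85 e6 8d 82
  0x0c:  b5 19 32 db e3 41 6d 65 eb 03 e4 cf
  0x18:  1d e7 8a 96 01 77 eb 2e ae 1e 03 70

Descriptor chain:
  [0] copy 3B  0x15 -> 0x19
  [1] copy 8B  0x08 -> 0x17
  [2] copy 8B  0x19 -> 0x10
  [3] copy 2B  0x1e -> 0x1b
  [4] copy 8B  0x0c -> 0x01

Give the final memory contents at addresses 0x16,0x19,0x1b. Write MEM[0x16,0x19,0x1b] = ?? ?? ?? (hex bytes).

MEM[0x16,0x19,0x1b] = 2e 8d db

#0 dst[0x19+3] := {0x03,0xe4,0xcf}
#1 dst[0x17+8] := {0x85,0xe6,0x8d,0x82,0xb5,0x19,0x32,0xdb}
#2 dst[0x10+8] := {0x8d,0x82,0xb5,0x19,0x32,0xdb,0x2e,0xae}
#3 dst[0x1b+2] := {0xdb,0x2e}
#4 dst[0x01+8] := {0xb5,0x19,0x32,0xdb,0x8d,0x82,0xb5,0x19}
query mem[0x16]=0x2e, mem[0x19]=0x8d, mem[0x1b]=0xdb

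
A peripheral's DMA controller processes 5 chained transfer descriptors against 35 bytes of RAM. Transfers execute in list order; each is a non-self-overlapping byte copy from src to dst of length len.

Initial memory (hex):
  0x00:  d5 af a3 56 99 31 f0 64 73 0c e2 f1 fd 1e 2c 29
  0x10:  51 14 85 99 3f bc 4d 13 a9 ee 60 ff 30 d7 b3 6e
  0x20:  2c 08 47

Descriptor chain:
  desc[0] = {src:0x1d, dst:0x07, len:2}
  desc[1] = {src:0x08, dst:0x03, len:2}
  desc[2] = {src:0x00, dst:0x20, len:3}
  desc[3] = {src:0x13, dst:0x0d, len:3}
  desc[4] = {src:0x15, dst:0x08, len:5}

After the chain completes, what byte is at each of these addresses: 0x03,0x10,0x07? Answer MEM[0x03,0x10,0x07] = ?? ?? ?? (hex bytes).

  after D0: wrote 2B at 0x07 = d7b3
  after D1: wrote 2B at 0x03 = b30c
  after D2: wrote 3B at 0x20 = d5afa3
  after D3: wrote 3B at 0x0d = 993fbc
  after D4: wrote 5B at 0x08 = bc4d13a9ee
query mem[0x03]=0xb3, mem[0x10]=0x51, mem[0x07]=0xd7

MEM[0x03,0x10,0x07] = b3 51 d7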